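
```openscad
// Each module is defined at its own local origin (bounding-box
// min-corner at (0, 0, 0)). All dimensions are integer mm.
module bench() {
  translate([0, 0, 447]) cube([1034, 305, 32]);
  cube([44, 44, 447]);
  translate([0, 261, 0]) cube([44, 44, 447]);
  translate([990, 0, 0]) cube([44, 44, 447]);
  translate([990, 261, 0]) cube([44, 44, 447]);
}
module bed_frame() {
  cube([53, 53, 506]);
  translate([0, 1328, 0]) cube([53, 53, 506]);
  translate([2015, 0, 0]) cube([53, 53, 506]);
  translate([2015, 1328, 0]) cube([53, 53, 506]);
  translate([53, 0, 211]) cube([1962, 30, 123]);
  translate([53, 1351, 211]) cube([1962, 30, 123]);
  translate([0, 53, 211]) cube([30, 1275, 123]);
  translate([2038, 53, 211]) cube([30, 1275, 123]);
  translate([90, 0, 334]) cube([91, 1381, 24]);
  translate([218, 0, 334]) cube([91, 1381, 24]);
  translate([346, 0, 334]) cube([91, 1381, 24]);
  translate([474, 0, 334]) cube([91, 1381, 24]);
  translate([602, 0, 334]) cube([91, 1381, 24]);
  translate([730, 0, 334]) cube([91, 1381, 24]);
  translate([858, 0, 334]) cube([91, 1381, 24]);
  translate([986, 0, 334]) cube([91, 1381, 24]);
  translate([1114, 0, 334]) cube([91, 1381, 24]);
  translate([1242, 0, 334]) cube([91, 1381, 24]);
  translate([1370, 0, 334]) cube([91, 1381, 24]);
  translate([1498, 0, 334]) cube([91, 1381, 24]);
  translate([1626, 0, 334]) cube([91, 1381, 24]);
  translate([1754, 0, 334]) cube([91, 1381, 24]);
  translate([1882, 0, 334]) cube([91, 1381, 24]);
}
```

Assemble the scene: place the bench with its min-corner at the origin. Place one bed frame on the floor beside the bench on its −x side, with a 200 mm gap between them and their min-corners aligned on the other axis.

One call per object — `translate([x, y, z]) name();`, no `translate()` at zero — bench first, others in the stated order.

bench();
translate([-2268, 0, 0]) bed_frame();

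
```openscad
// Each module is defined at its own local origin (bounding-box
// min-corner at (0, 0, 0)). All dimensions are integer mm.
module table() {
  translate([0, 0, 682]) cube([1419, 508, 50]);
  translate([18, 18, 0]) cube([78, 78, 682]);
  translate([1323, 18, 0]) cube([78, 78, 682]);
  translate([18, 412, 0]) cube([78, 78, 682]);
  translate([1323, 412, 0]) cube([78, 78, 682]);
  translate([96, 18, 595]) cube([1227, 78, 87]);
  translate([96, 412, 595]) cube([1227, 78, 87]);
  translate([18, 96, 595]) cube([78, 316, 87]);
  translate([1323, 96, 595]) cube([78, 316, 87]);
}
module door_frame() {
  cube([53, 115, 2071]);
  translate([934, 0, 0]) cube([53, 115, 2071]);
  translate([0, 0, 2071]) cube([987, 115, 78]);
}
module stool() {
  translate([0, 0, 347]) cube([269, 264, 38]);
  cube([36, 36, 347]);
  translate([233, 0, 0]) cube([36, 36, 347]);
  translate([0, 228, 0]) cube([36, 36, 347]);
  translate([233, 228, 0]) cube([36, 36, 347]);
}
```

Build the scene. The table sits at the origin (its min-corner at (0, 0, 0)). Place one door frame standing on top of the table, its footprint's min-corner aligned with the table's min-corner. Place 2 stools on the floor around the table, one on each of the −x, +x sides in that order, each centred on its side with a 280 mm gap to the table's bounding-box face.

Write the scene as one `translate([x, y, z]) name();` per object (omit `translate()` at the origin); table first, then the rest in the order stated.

table();
translate([0, 0, 732]) door_frame();
translate([-549, 122, 0]) stool();
translate([1699, 122, 0]) stool();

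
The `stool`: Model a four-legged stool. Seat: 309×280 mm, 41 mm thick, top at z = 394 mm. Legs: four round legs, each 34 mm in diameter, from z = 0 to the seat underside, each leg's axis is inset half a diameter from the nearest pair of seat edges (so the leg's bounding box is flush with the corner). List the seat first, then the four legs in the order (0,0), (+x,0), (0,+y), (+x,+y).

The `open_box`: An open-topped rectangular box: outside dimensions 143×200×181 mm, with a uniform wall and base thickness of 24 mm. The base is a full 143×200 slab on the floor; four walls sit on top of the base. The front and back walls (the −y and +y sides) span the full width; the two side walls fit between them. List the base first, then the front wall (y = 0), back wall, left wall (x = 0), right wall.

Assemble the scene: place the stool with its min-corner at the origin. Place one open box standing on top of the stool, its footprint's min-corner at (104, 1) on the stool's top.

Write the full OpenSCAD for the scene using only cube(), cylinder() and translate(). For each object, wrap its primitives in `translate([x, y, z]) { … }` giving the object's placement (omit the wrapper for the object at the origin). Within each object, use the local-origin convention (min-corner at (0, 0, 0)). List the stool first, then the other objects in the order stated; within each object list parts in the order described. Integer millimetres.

translate([0, 0, 353]) cube([309, 280, 41]);
translate([17, 17, 0]) cylinder(h = 353, r = 17);
translate([292, 17, 0]) cylinder(h = 353, r = 17);
translate([17, 263, 0]) cylinder(h = 353, r = 17);
translate([292, 263, 0]) cylinder(h = 353, r = 17);
translate([104, 1, 394]) {
  cube([143, 200, 24]);
  translate([0, 0, 24]) cube([143, 24, 157]);
  translate([0, 176, 24]) cube([143, 24, 157]);
  translate([0, 24, 24]) cube([24, 152, 157]);
  translate([119, 24, 24]) cube([24, 152, 157]);
}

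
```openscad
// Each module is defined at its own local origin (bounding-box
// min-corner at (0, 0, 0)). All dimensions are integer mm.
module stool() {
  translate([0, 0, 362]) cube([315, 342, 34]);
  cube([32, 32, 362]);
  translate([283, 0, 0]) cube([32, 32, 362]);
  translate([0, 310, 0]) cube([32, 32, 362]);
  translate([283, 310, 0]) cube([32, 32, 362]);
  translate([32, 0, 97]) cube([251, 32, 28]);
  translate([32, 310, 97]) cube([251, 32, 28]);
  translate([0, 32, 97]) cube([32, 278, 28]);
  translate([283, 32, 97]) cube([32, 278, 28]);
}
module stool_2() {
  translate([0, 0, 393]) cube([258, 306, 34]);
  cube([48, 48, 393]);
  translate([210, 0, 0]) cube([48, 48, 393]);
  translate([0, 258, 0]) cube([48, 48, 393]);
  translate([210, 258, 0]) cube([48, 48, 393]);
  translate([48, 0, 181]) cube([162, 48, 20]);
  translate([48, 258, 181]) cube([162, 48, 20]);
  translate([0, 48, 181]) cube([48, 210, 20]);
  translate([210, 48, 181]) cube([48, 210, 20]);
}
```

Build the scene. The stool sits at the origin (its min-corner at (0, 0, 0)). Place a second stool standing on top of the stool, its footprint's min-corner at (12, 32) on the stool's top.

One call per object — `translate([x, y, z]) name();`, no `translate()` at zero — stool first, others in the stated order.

stool();
translate([12, 32, 396]) stool_2();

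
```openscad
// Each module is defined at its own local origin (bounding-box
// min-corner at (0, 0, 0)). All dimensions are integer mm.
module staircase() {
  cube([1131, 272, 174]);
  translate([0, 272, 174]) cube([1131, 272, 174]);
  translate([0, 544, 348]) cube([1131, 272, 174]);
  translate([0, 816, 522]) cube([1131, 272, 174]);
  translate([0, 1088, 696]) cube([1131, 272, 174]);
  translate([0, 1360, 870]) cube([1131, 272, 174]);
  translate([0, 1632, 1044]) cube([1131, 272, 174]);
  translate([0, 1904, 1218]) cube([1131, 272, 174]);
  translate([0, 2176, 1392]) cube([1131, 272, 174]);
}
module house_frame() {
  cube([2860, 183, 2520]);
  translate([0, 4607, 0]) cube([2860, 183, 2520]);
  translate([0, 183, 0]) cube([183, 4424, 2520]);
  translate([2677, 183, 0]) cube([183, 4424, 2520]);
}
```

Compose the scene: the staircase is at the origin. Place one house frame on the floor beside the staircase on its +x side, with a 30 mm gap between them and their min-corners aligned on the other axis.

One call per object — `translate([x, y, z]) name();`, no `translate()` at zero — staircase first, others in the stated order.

staircase();
translate([1161, 0, 0]) house_frame();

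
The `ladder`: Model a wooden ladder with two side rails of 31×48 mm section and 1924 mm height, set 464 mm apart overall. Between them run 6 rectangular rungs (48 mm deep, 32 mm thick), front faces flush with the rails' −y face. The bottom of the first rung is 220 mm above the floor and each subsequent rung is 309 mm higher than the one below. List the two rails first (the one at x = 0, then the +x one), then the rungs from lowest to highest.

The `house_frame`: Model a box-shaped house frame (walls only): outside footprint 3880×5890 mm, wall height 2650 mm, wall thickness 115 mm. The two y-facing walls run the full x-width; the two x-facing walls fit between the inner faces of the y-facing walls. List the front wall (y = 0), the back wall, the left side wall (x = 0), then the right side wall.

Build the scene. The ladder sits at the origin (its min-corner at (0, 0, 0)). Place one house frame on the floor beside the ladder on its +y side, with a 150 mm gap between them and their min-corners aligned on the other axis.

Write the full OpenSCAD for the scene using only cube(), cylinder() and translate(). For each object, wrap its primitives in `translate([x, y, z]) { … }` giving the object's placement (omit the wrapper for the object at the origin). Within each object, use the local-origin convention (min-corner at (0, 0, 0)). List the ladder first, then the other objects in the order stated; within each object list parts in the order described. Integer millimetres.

cube([31, 48, 1924]);
translate([433, 0, 0]) cube([31, 48, 1924]);
translate([31, 0, 220]) cube([402, 48, 32]);
translate([31, 0, 529]) cube([402, 48, 32]);
translate([31, 0, 838]) cube([402, 48, 32]);
translate([31, 0, 1147]) cube([402, 48, 32]);
translate([31, 0, 1456]) cube([402, 48, 32]);
translate([31, 0, 1765]) cube([402, 48, 32]);
translate([0, 198, 0]) {
  cube([3880, 115, 2650]);
  translate([0, 5775, 0]) cube([3880, 115, 2650]);
  translate([0, 115, 0]) cube([115, 5660, 2650]);
  translate([3765, 115, 0]) cube([115, 5660, 2650]);
}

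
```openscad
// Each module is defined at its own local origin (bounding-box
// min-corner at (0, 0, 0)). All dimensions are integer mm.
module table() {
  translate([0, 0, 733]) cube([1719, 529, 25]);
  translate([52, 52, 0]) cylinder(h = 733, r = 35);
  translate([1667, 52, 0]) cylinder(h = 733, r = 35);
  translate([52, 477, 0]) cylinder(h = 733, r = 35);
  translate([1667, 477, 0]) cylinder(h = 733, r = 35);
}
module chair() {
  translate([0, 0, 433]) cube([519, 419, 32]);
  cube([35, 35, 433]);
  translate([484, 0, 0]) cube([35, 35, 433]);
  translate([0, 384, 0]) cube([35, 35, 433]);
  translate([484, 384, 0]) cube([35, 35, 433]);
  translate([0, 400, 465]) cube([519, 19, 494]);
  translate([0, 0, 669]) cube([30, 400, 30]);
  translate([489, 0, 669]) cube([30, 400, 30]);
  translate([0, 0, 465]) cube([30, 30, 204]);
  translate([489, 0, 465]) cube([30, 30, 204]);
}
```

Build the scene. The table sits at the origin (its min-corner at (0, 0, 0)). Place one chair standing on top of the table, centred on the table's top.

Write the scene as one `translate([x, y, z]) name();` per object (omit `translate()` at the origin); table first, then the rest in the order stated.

table();
translate([600, 55, 758]) chair();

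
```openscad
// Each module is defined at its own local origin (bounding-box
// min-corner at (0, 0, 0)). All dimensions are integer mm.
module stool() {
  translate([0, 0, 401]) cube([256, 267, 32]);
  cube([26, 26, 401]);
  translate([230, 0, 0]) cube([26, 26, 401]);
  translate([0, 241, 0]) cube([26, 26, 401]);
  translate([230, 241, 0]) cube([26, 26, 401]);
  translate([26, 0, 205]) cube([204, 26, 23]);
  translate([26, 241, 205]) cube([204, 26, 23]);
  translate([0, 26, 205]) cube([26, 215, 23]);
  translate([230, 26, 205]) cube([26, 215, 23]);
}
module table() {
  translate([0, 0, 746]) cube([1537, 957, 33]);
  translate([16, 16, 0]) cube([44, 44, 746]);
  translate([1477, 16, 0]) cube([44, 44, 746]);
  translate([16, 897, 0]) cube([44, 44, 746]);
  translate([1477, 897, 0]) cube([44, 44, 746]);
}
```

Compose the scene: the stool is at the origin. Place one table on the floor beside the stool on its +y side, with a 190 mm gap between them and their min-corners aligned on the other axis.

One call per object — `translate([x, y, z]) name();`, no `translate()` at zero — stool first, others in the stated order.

stool();
translate([0, 457, 0]) table();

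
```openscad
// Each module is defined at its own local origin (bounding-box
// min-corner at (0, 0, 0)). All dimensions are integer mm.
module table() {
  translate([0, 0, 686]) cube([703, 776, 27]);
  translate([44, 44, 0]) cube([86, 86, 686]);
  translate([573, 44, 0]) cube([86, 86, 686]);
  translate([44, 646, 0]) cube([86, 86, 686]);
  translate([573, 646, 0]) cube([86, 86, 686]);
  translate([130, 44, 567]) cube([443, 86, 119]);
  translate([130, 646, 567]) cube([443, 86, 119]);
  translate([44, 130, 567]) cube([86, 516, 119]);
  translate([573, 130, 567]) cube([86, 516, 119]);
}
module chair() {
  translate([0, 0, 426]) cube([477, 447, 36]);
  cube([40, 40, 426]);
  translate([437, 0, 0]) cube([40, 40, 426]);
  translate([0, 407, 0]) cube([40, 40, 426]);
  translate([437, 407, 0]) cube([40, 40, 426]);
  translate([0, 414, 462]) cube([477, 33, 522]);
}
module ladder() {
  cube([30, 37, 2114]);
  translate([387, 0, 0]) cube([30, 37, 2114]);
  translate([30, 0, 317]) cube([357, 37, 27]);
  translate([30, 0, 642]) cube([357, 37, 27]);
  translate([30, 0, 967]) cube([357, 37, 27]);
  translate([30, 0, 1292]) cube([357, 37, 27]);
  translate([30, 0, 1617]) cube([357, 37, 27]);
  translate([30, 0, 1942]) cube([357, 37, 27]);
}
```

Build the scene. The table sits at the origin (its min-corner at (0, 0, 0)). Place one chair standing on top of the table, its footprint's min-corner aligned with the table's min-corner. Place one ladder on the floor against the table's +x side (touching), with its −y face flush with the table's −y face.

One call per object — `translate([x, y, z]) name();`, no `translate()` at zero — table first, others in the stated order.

table();
translate([0, 0, 713]) chair();
translate([703, 0, 0]) ladder();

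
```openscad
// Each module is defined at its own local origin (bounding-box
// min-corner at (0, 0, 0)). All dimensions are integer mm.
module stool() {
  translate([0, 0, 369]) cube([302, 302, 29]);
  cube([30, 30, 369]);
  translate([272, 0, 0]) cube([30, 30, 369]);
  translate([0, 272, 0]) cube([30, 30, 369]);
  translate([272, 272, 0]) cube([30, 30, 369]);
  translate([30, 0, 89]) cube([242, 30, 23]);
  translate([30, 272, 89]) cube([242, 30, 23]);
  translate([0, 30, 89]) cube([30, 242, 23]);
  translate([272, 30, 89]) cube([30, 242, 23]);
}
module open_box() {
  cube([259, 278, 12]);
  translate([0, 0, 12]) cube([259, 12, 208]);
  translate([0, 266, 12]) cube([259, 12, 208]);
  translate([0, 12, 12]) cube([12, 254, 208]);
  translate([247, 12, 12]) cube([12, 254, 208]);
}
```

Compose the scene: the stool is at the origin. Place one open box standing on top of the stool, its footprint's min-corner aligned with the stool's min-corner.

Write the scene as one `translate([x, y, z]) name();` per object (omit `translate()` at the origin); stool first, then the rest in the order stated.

stool();
translate([0, 0, 398]) open_box();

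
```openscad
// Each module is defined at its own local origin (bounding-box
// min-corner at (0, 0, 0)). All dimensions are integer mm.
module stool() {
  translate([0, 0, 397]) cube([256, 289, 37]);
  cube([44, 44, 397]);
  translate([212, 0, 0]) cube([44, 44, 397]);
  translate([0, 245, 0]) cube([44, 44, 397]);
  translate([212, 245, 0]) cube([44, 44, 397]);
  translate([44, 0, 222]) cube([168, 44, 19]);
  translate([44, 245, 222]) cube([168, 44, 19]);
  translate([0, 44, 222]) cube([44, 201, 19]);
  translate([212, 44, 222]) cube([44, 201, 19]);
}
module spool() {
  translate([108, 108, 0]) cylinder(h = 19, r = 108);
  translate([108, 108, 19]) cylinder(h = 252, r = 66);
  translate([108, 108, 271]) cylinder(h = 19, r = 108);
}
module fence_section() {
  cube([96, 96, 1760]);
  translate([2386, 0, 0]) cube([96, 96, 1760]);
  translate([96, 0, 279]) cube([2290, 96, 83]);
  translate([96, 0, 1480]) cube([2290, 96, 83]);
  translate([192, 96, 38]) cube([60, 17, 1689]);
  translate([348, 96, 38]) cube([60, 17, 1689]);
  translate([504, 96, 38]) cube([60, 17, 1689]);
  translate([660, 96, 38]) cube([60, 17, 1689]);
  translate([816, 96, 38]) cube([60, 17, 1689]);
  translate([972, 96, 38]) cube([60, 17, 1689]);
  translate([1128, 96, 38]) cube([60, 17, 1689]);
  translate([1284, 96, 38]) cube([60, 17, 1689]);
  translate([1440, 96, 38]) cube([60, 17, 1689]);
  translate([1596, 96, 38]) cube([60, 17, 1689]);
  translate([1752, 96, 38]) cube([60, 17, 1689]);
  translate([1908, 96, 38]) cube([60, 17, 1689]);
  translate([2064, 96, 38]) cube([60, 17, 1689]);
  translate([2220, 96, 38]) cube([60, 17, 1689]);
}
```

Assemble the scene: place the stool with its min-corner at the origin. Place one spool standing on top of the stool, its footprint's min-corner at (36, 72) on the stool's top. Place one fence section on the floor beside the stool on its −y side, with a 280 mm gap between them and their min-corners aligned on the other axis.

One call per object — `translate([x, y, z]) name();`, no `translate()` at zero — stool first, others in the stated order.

stool();
translate([36, 72, 434]) spool();
translate([0, -393, 0]) fence_section();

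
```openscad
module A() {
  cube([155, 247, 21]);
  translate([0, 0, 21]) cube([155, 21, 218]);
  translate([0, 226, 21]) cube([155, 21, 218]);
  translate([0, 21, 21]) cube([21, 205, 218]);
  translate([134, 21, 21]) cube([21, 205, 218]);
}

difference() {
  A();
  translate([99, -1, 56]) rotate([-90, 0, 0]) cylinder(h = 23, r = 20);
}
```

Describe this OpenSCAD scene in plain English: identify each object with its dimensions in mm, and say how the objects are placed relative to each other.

A is an open-topped rectangular box: outside dimensions 155×247×239 mm, with a uniform wall and base thickness of 21 mm. The base is a full 155×247 slab on the floor; four walls sit on top of the base. The front and back walls (the −y and +y sides) span the full width; the two side walls fit between them.

The open box has a circular hole of radius 20 mm through its front wall, centred at (x = 99, z = 56).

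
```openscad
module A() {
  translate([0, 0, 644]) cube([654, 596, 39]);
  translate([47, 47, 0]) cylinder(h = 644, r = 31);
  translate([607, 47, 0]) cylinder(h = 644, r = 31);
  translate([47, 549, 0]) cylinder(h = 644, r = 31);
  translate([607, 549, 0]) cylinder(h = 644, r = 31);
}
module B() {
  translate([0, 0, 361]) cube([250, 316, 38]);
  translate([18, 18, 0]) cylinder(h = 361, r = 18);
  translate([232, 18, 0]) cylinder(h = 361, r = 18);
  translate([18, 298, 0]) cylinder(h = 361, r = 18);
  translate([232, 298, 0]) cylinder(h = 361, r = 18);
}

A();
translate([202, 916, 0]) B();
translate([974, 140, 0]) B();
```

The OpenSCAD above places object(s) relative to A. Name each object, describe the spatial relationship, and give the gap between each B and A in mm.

Each stool's nearest face is 320 mm from the table's bounding box.

A is a table. B is a stool. Two stools sit around the table at the +y, +x sides. The gap between each stool and the table is 320 mm.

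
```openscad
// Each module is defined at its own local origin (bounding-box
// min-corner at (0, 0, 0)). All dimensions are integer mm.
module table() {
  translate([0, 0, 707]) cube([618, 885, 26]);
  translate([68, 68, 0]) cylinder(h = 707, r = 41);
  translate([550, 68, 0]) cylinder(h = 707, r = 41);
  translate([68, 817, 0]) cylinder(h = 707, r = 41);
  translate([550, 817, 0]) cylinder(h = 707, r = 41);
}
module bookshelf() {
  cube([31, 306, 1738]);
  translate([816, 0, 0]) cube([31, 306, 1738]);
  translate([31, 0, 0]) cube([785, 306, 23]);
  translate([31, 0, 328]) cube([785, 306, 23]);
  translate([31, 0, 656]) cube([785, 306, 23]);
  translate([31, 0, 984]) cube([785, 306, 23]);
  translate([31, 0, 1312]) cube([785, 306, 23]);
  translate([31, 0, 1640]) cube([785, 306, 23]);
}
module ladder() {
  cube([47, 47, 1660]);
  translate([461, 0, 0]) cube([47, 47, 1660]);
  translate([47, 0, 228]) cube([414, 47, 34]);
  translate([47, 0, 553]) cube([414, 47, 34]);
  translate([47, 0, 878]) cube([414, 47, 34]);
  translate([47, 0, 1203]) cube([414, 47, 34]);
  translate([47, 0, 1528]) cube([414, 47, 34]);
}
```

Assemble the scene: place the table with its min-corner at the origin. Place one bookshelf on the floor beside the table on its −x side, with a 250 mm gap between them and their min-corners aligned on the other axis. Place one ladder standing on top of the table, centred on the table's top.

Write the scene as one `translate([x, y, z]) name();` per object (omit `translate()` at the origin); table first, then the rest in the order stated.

table();
translate([-1097, 0, 0]) bookshelf();
translate([55, 419, 733]) ladder();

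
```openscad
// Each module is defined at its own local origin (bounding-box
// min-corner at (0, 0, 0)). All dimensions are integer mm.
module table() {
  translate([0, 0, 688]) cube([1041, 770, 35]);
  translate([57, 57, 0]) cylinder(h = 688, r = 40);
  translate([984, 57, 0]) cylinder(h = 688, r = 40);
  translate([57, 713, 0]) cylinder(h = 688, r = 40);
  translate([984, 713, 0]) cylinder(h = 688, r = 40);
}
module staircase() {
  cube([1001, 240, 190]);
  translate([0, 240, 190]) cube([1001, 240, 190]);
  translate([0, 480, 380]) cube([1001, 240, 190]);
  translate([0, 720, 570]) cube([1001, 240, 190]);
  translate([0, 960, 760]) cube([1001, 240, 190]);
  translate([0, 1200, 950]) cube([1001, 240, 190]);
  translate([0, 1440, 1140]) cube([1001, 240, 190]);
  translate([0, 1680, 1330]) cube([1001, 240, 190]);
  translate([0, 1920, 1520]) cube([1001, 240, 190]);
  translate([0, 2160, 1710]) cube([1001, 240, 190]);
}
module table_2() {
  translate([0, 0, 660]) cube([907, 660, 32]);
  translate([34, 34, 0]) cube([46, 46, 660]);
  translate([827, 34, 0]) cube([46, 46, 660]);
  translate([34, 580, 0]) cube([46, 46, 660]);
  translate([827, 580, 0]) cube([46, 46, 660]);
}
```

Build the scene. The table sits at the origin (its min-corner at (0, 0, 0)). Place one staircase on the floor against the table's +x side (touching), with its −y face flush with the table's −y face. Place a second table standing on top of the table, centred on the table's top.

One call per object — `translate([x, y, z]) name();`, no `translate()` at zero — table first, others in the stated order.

table();
translate([1041, 0, 0]) staircase();
translate([67, 55, 723]) table_2();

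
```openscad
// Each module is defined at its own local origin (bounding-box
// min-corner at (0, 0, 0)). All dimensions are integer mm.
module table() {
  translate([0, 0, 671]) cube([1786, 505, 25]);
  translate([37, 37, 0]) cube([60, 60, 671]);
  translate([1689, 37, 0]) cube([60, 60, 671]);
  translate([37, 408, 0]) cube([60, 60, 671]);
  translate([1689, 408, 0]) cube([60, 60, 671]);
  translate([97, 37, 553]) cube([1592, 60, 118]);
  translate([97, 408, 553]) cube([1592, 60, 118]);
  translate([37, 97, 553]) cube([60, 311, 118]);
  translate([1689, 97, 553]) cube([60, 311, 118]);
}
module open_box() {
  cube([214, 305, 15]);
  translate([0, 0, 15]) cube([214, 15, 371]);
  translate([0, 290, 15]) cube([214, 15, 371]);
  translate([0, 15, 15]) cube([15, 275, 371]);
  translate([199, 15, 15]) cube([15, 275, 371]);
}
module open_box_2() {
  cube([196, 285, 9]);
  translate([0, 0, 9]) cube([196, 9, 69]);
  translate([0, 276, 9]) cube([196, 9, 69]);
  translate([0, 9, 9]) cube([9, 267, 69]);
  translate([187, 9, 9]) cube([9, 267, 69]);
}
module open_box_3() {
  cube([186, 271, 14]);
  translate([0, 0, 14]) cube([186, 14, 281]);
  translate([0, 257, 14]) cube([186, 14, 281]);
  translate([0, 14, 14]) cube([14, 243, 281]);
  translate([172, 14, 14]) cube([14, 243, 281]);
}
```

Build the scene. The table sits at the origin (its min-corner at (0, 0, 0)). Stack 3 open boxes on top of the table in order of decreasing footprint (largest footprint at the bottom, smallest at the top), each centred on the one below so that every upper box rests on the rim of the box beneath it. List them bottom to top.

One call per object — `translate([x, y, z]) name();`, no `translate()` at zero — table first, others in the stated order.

table();
translate([786, 100, 696]) open_box();
translate([795, 110, 1082]) open_box_2();
translate([800, 117, 1160]) open_box_3();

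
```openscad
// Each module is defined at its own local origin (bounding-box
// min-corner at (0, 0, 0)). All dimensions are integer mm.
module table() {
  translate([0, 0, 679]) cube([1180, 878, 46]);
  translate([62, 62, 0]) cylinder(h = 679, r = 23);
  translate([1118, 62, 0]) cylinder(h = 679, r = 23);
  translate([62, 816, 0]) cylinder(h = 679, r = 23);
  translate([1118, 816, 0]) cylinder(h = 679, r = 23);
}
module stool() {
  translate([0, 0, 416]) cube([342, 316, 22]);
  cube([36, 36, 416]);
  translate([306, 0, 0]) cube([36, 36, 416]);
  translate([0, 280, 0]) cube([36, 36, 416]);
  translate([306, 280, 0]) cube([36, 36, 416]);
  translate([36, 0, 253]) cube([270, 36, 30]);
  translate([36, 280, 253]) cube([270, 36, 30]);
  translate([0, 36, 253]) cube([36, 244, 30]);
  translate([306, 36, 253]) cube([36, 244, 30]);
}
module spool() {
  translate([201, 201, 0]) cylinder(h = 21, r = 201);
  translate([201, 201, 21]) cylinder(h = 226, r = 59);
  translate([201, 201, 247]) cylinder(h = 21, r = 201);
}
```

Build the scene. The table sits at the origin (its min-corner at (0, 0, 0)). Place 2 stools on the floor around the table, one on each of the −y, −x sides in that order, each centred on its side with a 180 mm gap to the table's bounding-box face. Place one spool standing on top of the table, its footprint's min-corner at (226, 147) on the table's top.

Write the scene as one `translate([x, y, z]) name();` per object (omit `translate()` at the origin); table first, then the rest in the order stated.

table();
translate([419, -496, 0]) stool();
translate([-522, 281, 0]) stool();
translate([226, 147, 725]) spool();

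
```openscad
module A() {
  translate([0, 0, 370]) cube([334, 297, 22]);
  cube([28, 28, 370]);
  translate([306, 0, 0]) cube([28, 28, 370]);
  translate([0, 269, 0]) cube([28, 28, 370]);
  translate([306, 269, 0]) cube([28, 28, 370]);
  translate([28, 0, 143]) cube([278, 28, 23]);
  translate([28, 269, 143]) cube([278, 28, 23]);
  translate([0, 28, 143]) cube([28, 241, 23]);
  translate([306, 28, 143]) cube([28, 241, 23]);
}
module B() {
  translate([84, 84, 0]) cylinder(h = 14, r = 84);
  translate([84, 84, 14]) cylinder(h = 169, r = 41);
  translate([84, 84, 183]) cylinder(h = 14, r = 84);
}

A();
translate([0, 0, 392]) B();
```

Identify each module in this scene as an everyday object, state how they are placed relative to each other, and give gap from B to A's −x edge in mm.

A is a stool. B is a spool. The spool is on top of the stool. The gap from the spool to the stool's −x edge is 0 mm.

The spool's min-x is at 0; the stool's min-x is 0; gap = 0 mm.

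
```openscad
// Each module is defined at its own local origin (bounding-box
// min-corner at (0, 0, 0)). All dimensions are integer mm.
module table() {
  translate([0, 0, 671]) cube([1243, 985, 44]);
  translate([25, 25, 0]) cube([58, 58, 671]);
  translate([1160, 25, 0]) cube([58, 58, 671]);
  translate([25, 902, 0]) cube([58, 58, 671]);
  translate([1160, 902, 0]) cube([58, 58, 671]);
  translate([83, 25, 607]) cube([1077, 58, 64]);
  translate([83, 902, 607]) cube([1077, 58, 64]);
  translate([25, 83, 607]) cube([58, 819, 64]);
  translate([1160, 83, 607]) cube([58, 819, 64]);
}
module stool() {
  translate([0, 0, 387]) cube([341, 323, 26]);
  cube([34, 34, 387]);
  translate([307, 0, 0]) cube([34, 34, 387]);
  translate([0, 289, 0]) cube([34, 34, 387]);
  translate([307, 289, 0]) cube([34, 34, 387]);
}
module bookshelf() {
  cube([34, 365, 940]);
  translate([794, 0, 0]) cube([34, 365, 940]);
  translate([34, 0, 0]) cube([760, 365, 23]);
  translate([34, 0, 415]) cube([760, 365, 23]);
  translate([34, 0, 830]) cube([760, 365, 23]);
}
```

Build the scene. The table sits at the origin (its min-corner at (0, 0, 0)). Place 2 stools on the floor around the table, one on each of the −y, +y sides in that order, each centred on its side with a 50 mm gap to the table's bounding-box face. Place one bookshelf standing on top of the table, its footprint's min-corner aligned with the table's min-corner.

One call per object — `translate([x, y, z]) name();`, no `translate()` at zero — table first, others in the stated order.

table();
translate([451, -373, 0]) stool();
translate([451, 1035, 0]) stool();
translate([0, 0, 715]) bookshelf();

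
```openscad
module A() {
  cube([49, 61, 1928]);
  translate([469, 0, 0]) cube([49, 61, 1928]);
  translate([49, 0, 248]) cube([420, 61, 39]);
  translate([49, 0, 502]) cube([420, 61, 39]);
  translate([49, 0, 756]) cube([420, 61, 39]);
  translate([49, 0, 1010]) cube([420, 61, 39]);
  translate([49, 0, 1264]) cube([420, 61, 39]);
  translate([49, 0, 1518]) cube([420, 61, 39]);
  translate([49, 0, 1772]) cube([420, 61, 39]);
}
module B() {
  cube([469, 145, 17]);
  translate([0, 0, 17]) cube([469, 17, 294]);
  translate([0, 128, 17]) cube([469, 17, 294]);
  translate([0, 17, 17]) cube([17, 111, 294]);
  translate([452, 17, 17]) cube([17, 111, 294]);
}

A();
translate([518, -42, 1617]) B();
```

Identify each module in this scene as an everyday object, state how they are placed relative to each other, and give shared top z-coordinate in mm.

Both tops at z = 1928 mm.

A is a ladder. B is an open box. The open box is beside the ladder with their tops flush at z = 1928. The shared top z-coordinate is 1928 mm.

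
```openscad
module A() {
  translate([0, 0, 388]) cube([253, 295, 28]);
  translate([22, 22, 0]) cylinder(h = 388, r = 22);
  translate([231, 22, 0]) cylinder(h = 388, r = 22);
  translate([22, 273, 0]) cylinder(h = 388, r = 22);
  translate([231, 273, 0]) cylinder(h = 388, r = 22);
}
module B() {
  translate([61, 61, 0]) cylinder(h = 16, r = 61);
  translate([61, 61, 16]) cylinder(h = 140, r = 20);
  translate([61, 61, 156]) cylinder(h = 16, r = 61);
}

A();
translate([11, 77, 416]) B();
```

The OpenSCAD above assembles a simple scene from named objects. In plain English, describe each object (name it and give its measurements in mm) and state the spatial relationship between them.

A is a four-legged stool. The seat is a 253×295×28 mm slab whose top surface is at z = 416 mm; four round legs, each 44 mm in diameter, run from the floor (z = 0) to the underside of the seat, each leg's axis is inset half a diameter from the nearest pair of seat edges (so the leg's bounding box is flush with the corner).

B is a spool: two coaxial disc flanges of radius 61 mm and thickness 16 mm, joined by a core cylinder of radius 20 mm and height 140 mm. The lower flange rests on z = 0 and the three cylinders share a vertical axis.

The spool is on top of the stool.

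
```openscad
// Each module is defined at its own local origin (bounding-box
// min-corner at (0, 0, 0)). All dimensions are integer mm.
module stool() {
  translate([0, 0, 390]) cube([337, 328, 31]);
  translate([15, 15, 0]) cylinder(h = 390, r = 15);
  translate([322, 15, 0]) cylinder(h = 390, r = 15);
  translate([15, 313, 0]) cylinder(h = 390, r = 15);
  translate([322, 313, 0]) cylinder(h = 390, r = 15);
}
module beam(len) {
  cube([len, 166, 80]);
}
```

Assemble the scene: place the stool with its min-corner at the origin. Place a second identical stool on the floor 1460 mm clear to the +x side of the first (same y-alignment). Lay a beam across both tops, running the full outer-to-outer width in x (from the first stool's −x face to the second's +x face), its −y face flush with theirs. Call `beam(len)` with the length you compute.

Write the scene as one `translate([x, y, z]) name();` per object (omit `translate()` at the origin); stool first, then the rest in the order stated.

stool();
translate([1797, 0, 0]) stool();
translate([0, 0, 421]) beam(2134);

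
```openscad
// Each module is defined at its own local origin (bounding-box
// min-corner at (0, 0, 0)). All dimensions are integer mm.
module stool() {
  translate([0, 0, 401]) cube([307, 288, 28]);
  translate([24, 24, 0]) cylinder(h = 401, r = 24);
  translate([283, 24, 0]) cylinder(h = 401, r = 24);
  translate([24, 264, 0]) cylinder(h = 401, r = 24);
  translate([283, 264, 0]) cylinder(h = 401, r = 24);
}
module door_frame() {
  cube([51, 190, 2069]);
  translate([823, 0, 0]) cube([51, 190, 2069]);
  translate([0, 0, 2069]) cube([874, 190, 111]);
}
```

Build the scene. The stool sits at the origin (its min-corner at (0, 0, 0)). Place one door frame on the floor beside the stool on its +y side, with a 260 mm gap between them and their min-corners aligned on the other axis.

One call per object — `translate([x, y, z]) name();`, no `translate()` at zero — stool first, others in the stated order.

stool();
translate([0, 548, 0]) door_frame();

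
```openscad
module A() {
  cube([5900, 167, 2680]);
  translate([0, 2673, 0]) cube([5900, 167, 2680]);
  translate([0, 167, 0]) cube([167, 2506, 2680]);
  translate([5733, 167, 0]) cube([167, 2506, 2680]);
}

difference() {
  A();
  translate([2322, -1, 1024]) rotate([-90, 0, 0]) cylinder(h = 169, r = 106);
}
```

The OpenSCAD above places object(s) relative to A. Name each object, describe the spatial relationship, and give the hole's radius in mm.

A is a house frame. The house frame has a circular hole through its front wall. The hole's radius is 106 mm.

The subtracted cylinder has r = 106 mm.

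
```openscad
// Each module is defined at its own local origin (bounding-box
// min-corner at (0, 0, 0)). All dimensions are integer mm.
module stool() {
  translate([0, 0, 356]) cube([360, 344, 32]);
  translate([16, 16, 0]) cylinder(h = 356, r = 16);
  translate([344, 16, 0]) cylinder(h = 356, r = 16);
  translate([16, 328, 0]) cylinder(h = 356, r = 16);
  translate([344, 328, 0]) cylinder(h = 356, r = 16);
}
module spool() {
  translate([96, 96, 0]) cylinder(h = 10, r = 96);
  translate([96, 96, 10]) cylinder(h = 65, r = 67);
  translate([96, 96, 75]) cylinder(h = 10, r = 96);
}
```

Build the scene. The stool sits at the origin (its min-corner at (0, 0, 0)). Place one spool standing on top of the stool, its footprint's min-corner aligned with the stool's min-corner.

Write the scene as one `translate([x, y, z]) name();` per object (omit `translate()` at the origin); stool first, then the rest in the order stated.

stool();
translate([0, 0, 388]) spool();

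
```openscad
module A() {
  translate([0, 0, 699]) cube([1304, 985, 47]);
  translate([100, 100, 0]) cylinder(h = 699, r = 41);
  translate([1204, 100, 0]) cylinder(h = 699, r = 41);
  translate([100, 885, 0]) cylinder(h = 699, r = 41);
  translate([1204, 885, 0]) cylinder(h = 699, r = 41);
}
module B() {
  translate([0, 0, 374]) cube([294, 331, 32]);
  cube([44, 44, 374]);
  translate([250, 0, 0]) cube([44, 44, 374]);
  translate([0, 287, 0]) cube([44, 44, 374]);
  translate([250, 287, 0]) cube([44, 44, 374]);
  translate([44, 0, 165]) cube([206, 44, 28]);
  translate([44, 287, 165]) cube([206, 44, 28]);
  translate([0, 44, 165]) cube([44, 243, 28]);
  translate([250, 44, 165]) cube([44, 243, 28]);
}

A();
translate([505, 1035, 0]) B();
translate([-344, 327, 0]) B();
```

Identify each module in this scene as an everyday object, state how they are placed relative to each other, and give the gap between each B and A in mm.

Each stool's nearest face is 50 mm from the table's bounding box.

A is a table. B is a stool. Two stools sit around the table at the +y, −x sides. The gap between each stool and the table is 50 mm.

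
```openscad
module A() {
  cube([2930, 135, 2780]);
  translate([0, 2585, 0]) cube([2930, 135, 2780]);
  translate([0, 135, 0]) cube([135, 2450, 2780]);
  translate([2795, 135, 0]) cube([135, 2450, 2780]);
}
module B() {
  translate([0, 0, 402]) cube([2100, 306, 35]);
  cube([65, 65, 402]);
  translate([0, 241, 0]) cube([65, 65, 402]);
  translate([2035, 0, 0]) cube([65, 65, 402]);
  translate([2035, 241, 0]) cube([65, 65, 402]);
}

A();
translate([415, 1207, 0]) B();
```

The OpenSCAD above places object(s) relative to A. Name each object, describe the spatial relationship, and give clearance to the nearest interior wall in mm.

A is a house frame. B is a bench. The bench sits inside the house frame, centred. The clearance to the nearest interior wall is 280 mm.

Clearances: x = 280, y = 1072; minimum 280 mm.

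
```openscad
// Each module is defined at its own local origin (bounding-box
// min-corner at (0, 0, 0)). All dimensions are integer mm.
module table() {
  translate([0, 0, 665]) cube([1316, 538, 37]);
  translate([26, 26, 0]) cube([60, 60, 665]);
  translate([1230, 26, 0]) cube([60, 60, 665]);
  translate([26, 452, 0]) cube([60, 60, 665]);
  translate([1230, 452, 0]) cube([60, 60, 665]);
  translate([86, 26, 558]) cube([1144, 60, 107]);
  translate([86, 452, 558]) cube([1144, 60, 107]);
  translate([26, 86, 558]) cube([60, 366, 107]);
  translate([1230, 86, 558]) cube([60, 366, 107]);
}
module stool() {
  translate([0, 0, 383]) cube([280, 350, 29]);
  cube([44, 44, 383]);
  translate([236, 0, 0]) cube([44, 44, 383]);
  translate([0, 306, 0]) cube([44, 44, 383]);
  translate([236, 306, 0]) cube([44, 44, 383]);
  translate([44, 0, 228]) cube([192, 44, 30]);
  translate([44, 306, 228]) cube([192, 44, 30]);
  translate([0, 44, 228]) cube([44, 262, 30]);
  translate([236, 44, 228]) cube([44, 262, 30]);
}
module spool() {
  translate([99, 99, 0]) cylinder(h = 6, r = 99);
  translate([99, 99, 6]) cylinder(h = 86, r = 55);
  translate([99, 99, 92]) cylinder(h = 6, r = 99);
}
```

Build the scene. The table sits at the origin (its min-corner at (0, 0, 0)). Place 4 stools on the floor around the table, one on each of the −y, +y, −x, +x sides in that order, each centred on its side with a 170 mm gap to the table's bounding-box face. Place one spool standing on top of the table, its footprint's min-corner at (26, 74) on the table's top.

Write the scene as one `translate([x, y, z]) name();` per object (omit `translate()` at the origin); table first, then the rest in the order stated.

table();
translate([518, -520, 0]) stool();
translate([518, 708, 0]) stool();
translate([-450, 94, 0]) stool();
translate([1486, 94, 0]) stool();
translate([26, 74, 702]) spool();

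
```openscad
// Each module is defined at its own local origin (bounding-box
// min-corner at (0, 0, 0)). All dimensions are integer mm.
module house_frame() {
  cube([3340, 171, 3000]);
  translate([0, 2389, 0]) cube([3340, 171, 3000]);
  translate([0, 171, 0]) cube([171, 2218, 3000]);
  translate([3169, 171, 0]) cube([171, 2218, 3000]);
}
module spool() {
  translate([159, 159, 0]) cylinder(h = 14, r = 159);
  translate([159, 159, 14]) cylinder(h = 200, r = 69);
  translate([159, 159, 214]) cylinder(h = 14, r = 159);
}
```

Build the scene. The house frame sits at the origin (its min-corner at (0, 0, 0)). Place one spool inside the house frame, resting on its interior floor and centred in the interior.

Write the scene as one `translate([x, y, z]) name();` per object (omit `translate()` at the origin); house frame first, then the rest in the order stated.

house_frame();
translate([1511, 1121, 0]) spool();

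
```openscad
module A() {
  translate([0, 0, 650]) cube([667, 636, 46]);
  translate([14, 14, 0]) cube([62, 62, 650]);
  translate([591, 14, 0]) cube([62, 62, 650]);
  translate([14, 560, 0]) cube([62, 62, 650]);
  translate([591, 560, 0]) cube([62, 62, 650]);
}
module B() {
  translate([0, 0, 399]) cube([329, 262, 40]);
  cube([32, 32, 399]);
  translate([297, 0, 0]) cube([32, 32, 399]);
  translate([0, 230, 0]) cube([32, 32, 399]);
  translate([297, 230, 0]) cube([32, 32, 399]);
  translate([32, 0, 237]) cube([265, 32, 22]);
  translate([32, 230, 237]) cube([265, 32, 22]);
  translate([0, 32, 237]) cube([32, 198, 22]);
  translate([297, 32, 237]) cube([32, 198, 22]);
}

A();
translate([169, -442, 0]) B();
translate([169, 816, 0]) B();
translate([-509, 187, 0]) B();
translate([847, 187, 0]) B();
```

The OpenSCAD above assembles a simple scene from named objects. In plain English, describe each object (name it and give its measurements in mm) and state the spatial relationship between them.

A is a table: top 667 mm (x) × 636 mm (y), 46 mm thick, upper face at z = 696 mm, on four 62×62 mm square legs, each inset 14 mm from the nearest pair of top edges, running from z = 0 to the bottom of the top.

B is a four-legged stool. The seat is 329×262 mm, 40 mm thick, top at z = 439 mm. It stands on four square legs, each 32×32 mm in cross-section, from z = 0 to the seat underside, each flush with a corner of the seat. Four stretchers, 32 mm wide and 22 mm tall, connect adjacent legs with their undersides at z = 237 mm, each running between the inner faces of the legs it joins and aligned with the legs' outer faces on the other axis.

Four stools sit around the table at the −y, +y, −x, +x sides.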